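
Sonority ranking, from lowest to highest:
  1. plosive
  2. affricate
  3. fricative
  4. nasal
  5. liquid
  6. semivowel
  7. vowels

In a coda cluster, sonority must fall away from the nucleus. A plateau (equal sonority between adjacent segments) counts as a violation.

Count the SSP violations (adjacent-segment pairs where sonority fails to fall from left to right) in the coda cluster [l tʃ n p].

/l/ is a liquid (sonority 5).
/tʃ/ is an affricate (sonority 2).
/n/ is a nasal (sonority 4).
/p/ is a plosive (sonority 1).
/l/→/tʃ/: 5→2 (falls) — ok.
/tʃ/→/n/: 2→4 (does not fall) — violation.
/n/→/p/: 4→1 (falls) — ok.

1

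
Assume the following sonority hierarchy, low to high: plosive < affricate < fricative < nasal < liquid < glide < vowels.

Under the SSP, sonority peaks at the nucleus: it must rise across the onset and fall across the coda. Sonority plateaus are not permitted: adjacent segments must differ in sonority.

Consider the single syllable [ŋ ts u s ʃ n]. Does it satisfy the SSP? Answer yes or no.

no

Onset: /ŋ/ is a nasal (sonority 4), /ts/ is an affricate (sonority 2); then the nucleus /u/ (sonority 7).
Onset profile 4-2-7 — does not strictly rise throughout.
Coda: /s/ is a fricative (sonority 3), /ʃ/ is a fricative (sonority 3), /n/ is a nasal (sonority 4).
Coda profile 7-3-3-4 — does not strictly fall throughout.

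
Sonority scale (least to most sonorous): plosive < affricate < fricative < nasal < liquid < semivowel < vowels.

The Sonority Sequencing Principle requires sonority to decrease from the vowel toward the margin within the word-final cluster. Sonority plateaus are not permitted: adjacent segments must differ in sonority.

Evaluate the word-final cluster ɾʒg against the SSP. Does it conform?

/ɾ/ — liquid, sonority 5.
/ʒ/ — fricative, sonority 3.
/g/ — plosive, sonority 1.
The profile 5-3-1 strictly falls, so the word-final cluster satisfies the SSP.

yes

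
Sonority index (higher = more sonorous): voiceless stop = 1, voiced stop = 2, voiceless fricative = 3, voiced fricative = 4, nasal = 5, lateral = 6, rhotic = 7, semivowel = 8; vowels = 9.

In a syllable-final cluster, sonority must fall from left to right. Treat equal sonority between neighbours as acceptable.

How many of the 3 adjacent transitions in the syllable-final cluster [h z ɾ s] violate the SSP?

2

/h/: voiceless fricative = 3.
/z/: voiced fricative = 4.
/ɾ/: rhotic = 7.
/s/: voiceless fricative = 3.
/h/→/z/: 3→4 (does not fall) — violation.
/z/→/ɾ/: 4→7 (does not fall) — violation.
/ɾ/→/s/: 7→3 (falls) — ok.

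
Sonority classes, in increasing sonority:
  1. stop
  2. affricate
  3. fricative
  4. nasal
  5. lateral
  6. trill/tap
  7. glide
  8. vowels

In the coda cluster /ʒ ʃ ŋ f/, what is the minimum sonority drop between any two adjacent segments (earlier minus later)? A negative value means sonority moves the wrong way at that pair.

/ʒ/ is a fricative (sonority 3).
/ʃ/ is a fricative (sonority 3).
/ŋ/ is a nasal (sonority 4).
/f/ is a fricative (sonority 3).
/ʒ/→/ʃ/: change +0.
/ʃ/→/ŋ/: change -1.
/ŋ/→/f/: change +1.
Minimum = -1.

-1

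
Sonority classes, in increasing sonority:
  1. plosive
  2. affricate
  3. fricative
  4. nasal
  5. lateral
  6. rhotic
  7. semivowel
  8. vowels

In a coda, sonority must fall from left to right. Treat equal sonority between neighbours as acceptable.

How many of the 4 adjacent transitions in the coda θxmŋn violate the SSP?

/θ/ — fricative, sonority 3.
/x/ — fricative, sonority 3.
/m/ — nasal, sonority 4.
/ŋ/ — nasal, sonority 4.
/n/ — nasal, sonority 4.
/θ/→/x/: 3→3 (plateau, allowed) — ok.
/x/→/m/: 3→4 (does not fall) — violation.
/m/→/ŋ/: 4→4 (plateau, allowed) — ok.
/ŋ/→/n/: 4→4 (plateau, allowed) — ok.

1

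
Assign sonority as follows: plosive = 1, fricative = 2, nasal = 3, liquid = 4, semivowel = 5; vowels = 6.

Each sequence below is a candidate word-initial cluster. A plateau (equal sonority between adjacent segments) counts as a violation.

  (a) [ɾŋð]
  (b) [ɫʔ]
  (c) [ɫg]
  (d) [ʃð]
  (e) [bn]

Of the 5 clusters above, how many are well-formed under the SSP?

(a) sonority 4-3-2: ill-formed.
(b) sonority 4-1: ill-formed.
(c) sonority 4-1: ill-formed.
(d) sonority 2-2: ill-formed.
(e) sonority 1-3: well-formed.

1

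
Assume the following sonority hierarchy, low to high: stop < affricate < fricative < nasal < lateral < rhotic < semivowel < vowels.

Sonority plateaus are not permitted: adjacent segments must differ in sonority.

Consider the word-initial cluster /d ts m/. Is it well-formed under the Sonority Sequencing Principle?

yes

/d/: stop = 1.
/ts/: affricate = 2.
/m/: nasal = 4.
The profile 1-2-4 strictly rises, so the word-initial cluster satisfies the SSP.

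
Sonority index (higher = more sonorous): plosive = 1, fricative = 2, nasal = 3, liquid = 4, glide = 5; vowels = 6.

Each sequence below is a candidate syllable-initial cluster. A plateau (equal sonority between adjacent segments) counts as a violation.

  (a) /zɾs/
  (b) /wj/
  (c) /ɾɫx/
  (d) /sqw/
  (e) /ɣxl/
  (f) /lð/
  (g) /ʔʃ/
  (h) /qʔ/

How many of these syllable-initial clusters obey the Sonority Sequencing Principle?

1

(a) 2-4-2 → violates
(b) 5-5 → violates
(c) 4-4-2 → violates
(d) 2-1-5 → violates
(e) 2-2-4 → violates
(f) 4-2 → violates
(g) 1-2 → obeys
(h) 1-1 → violates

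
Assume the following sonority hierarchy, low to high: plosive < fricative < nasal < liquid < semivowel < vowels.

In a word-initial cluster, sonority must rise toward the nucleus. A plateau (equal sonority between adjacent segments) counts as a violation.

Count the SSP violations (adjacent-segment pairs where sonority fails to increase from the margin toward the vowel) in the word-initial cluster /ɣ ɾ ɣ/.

/ɣ/ is a fricative (sonority 2).
/ɾ/ is a liquid (sonority 4).
/ɣ/ is a fricative (sonority 2).
/ɣ/→/ɾ/: 2→4 (rises) — ok.
/ɾ/→/ɣ/: 4→2 (does not rise) — violation.

1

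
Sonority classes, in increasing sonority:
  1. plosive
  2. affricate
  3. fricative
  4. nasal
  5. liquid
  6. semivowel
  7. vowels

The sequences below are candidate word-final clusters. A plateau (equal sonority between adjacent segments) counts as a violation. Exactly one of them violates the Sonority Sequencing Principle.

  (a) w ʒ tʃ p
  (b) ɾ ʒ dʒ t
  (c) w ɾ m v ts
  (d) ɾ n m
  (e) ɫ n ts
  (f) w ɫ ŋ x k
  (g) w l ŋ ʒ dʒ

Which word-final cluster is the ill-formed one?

(a) sonority 6-3-2-1: well-formed.
(b) sonority 5-3-2-1: well-formed.
(c) sonority 6-5-4-3-2: well-formed.
(d) sonority 5-4-4: ill-formed.
(e) sonority 5-4-2: well-formed.
(f) sonority 6-5-4-3-1: well-formed.
(g) sonority 6-5-4-3-2: well-formed.

d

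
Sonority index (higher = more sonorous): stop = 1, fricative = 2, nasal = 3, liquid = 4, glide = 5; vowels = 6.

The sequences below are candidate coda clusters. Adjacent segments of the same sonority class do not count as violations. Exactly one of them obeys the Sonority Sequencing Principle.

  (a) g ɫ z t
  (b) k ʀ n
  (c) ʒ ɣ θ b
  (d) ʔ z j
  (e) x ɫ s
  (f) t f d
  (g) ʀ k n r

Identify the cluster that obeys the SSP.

(a) sonority 1-4-2-1: ill-formed.
(b) sonority 1-4-3: ill-formed.
(c) sonority 2-2-2-1: well-formed.
(d) sonority 1-2-5: ill-formed.
(e) sonority 2-4-2: ill-formed.
(f) sonority 1-2-1: ill-formed.
(g) sonority 4-1-3-4: ill-formed.

c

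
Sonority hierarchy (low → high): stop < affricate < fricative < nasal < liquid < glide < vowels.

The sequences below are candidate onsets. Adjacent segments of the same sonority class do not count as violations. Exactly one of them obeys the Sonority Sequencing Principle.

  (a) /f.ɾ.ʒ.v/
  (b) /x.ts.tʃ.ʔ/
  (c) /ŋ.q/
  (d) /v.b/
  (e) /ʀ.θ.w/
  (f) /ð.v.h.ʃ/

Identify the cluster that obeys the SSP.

(a) sonority 3-5-3-3: ill-formed.
(b) sonority 3-2-2-1: ill-formed.
(c) sonority 4-1: ill-formed.
(d) sonority 3-1: ill-formed.
(e) sonority 5-3-6: ill-formed.
(f) sonority 3-3-3-3: well-formed.

f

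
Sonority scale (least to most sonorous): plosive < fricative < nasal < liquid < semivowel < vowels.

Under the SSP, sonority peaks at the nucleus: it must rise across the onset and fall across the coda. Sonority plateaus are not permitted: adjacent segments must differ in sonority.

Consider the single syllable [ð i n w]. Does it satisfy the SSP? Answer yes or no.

Onset: /ð/ is a fricative (sonority 2); then the nucleus /i/ (sonority 6).
Onset profile 2-6 — rises to the nucleus.
Coda: /n/ is a nasal (sonority 3), /w/ is a semivowel (sonority 5).
Coda profile 6-3-5 — does not strictly fall throughout.

no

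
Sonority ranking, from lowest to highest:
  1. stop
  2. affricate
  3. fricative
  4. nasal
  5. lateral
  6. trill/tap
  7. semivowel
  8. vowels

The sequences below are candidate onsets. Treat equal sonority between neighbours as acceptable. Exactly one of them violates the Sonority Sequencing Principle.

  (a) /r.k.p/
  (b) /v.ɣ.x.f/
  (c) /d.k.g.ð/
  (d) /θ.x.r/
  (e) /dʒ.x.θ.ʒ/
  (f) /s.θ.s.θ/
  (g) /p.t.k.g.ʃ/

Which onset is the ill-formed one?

a

(a) 6-1-1 → violates
(b) 3-3-3-3 → obeys
(c) 1-1-1-3 → obeys
(d) 3-3-6 → obeys
(e) 2-3-3-3 → obeys
(f) 3-3-3-3 → obeys
(g) 1-1-1-1-3 → obeys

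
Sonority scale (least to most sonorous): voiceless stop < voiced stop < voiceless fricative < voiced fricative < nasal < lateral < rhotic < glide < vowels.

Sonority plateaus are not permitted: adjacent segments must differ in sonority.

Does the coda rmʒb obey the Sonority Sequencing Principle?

/r/: rhotic = 7.
/m/: nasal = 5.
/ʒ/: voiced fricative = 4.
/b/: voiced stop = 2.
The profile 7-5-4-2 strictly falls, so the coda satisfies the SSP.

yes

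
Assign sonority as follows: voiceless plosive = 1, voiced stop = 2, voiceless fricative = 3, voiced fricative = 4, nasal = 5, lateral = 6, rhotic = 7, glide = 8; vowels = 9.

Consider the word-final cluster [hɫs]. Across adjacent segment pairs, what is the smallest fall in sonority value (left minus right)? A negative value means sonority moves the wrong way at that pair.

-3

/h/ — voiceless fricative, sonority 3.
/ɫ/ — lateral, sonority 6.
/s/ — voiceless fricative, sonority 3.
/h/→/ɫ/: change -3.
/ɫ/→/s/: change +3.
Minimum = -3.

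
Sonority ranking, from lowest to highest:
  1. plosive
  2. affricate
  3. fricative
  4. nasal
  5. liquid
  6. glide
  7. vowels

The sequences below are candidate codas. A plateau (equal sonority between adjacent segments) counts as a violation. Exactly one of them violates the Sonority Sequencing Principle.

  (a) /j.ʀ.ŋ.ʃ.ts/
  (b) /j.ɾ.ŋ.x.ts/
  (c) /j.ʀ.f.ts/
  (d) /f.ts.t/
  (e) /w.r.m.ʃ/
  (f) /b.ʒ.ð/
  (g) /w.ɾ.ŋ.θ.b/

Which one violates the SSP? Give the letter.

(a) sonority 6-5-4-3-2: well-formed.
(b) sonority 6-5-4-3-2: well-formed.
(c) sonority 6-5-3-2: well-formed.
(d) sonority 3-2-1: well-formed.
(e) sonority 6-5-4-3: well-formed.
(f) sonority 1-3-3: ill-formed.
(g) sonority 6-5-4-3-1: well-formed.

f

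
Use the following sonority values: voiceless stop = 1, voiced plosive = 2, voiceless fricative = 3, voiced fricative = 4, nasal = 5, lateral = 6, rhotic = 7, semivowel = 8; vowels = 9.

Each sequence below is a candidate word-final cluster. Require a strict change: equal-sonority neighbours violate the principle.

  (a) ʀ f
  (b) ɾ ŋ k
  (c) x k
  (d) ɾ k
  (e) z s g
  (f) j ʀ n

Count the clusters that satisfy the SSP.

6

(a) sonority 7-3: well-formed.
(b) sonority 7-5-1: well-formed.
(c) sonority 3-1: well-formed.
(d) sonority 7-1: well-formed.
(e) sonority 4-3-2: well-formed.
(f) sonority 8-7-5: well-formed.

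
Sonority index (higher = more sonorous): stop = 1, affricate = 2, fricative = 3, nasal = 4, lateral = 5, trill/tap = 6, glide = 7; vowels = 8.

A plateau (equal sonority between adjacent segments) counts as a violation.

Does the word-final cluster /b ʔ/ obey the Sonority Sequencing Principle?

no

/b/ — stop, sonority 1.
/ʔ/ — stop, sonority 1.
The profile is 1-1. Between /b/ (1) and /ʔ/ (1) sonority does not fall, so the cluster violates the SSP.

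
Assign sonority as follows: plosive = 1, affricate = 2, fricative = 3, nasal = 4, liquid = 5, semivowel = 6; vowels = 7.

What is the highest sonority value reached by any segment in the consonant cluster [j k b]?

/j/ is a semivowel (sonority 6).
/k/ is a plosive (sonority 1).
/b/ is a plosive (sonority 1).
The maximum is 6.

6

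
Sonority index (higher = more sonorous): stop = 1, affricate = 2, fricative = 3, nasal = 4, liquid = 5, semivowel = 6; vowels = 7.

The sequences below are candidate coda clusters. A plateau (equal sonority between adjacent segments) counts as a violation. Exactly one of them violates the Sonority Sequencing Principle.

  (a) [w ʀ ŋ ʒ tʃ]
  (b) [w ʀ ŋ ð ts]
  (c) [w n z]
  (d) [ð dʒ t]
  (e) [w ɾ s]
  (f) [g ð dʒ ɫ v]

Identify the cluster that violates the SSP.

f

(a) sonority 6-5-4-3-2: well-formed.
(b) sonority 6-5-4-3-2: well-formed.
(c) sonority 6-4-3: well-formed.
(d) sonority 3-2-1: well-formed.
(e) sonority 6-5-3: well-formed.
(f) sonority 1-3-2-5-3: ill-formed.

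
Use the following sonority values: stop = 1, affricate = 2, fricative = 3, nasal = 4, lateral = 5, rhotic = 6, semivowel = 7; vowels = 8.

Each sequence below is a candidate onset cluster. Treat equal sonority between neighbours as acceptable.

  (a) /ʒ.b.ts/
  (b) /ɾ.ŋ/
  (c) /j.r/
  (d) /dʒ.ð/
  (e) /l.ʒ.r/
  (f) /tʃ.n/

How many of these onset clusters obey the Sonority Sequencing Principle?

2

(a) /ʒ.b.ts/: profile 3-1-2 — violates.
(b) /ɾ.ŋ/: profile 6-4 — violates.
(c) /j.r/: profile 7-6 — violates.
(d) /dʒ.ð/: profile 2-3 — obeys.
(e) /l.ʒ.r/: profile 5-3-6 — violates.
(f) /tʃ.n/: profile 2-4 — obeys.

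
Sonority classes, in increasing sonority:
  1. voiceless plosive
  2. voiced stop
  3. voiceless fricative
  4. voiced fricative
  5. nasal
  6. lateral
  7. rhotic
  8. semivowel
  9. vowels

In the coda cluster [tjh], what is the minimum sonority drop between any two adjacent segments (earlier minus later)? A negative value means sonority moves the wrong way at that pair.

/t/ is a voiceless plosive (sonority 1).
/j/ is a semivowel (sonority 8).
/h/ is a voiceless fricative (sonority 3).
/t/→/j/: change -7.
/j/→/h/: change +5.
Minimum = -7.

-7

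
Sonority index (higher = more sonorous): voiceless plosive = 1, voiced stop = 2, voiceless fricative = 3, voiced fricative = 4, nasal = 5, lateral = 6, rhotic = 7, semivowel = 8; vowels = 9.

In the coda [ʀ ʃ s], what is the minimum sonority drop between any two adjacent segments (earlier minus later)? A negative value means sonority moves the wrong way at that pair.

/ʀ/ is a rhotic (sonority 7).
/ʃ/ is a voiceless fricative (sonority 3).
/s/ is a voiceless fricative (sonority 3).
/ʀ/→/ʃ/: change +4.
/ʃ/→/s/: change +0.
Minimum = 0.

0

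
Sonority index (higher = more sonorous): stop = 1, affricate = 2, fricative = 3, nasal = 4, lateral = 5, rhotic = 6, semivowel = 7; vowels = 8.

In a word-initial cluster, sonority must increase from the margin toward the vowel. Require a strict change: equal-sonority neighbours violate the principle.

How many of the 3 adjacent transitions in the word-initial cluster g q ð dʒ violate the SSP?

2

/g/: stop = 1.
/q/: stop = 1.
/ð/: fricative = 3.
/dʒ/: affricate = 2.
/g/→/q/: 1→1 (plateau) — violation.
/q/→/ð/: 1→3 (rises) — ok.
/ð/→/dʒ/: 3→2 (does not rise) — violation.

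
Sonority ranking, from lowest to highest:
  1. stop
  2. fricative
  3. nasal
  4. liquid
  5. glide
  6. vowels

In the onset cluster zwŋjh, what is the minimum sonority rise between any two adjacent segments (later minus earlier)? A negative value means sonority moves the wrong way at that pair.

/z/ — fricative, sonority 2.
/w/ — glide, sonority 5.
/ŋ/ — nasal, sonority 3.
/j/ — glide, sonority 5.
/h/ — fricative, sonority 2.
/z/→/w/: change +3.
/w/→/ŋ/: change -2.
/ŋ/→/j/: change +2.
/j/→/h/: change -3.
Minimum = -3.

-3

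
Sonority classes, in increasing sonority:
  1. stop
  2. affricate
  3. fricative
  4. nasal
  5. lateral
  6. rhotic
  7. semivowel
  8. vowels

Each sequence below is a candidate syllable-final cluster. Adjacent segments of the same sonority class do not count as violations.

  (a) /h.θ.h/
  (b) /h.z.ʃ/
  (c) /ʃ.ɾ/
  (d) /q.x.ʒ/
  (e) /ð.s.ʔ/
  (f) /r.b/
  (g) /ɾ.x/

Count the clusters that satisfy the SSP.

(a) 3-3-3 → obeys
(b) 3-3-3 → obeys
(c) 3-6 → violates
(d) 1-3-3 → violates
(e) 3-3-1 → obeys
(f) 6-1 → obeys
(g) 6-3 → obeys

5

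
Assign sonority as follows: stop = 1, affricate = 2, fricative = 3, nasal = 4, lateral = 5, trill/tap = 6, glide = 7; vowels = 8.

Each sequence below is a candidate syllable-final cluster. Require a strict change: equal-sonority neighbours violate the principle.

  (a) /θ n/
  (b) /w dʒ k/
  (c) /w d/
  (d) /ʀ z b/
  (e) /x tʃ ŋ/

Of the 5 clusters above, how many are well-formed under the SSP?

(a) /θ n/: profile 3-4 — violates.
(b) /w dʒ k/: profile 7-2-1 — obeys.
(c) /w d/: profile 7-1 — obeys.
(d) /ʀ z b/: profile 6-3-1 — obeys.
(e) /x tʃ ŋ/: profile 3-2-4 — violates.

3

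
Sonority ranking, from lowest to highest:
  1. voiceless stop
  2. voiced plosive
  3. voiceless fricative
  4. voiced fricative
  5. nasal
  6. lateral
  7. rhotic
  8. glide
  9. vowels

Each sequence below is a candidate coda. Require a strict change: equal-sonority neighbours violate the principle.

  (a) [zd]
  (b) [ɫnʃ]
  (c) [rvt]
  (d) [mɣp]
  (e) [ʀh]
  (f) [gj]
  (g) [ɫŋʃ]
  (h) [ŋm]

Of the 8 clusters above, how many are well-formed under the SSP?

6

(a) [zd]: profile 4-2 — obeys.
(b) [ɫnʃ]: profile 6-5-3 — obeys.
(c) [rvt]: profile 7-4-1 — obeys.
(d) [mɣp]: profile 5-4-1 — obeys.
(e) [ʀh]: profile 7-3 — obeys.
(f) [gj]: profile 2-8 — violates.
(g) [ɫŋʃ]: profile 6-5-3 — obeys.
(h) [ŋm]: profile 5-5 — violates.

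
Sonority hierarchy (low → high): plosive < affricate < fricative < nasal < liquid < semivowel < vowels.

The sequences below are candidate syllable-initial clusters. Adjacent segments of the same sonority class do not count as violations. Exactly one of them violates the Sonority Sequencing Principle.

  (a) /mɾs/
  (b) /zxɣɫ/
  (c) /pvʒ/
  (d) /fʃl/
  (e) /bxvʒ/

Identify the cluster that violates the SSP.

a

(a) /mɾs/: profile 4-5-3 — violates.
(b) /zxɣɫ/: profile 3-3-3-5 — obeys.
(c) /pvʒ/: profile 1-3-3 — obeys.
(d) /fʃl/: profile 3-3-5 — obeys.
(e) /bxvʒ/: profile 1-3-3-3 — obeys.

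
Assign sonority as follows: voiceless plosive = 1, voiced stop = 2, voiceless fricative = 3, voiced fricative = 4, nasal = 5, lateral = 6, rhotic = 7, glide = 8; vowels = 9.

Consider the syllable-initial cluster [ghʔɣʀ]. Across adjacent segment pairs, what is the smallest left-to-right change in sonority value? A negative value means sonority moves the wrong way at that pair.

/g/ is a voiced stop (sonority 2).
/h/ is a voiceless fricative (sonority 3).
/ʔ/ is a voiceless plosive (sonority 1).
/ɣ/ is a voiced fricative (sonority 4).
/ʀ/ is a rhotic (sonority 7).
/g/→/h/: change +1.
/h/→/ʔ/: change -2.
/ʔ/→/ɣ/: change +3.
/ɣ/→/ʀ/: change +3.
Minimum = -2.

-2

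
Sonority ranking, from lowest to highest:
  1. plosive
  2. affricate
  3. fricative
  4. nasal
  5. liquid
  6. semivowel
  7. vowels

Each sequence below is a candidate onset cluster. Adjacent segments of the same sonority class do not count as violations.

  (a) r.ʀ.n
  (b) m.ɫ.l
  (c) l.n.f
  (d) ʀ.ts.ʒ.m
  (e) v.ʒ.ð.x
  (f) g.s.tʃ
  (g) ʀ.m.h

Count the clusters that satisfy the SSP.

(a) sonority 5-5-4: ill-formed.
(b) sonority 4-5-5: well-formed.
(c) sonority 5-4-3: ill-formed.
(d) sonority 5-2-3-4: ill-formed.
(e) sonority 3-3-3-3: well-formed.
(f) sonority 1-3-2: ill-formed.
(g) sonority 5-4-3: ill-formed.

2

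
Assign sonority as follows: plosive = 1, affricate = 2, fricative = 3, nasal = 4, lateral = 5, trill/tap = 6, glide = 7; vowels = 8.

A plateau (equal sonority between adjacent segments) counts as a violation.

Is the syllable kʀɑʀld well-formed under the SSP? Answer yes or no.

Onset: /k/ is a plosive (sonority 1), /ʀ/ is a trill/tap (sonority 6); then the nucleus /ɑ/ (sonority 8).
Onset profile 1-6-8 — rises to the nucleus.
Coda: /ʀ/ is a trill/tap (sonority 6), /l/ is a lateral (sonority 5), /d/ is a plosive (sonority 1).
Coda profile 8-6-5-1 — falls from the nucleus.

yes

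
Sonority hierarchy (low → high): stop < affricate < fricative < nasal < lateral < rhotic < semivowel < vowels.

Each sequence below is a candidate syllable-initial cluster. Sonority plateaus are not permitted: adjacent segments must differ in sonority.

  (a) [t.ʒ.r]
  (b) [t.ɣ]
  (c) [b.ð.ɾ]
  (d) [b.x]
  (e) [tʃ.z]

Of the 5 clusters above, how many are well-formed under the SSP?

5

(a) [t.ʒ.r]: profile 1-3-6 — obeys.
(b) [t.ɣ]: profile 1-3 — obeys.
(c) [b.ð.ɾ]: profile 1-3-6 — obeys.
(d) [b.x]: profile 1-3 — obeys.
(e) [tʃ.z]: profile 2-3 — obeys.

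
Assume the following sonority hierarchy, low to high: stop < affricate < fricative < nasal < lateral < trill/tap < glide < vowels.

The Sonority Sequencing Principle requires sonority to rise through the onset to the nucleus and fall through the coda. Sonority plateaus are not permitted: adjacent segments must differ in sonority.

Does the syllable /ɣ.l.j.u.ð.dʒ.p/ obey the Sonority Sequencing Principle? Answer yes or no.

Onset: /ɣ/ is a fricative (sonority 3), /l/ is a lateral (sonority 5), /j/ is a glide (sonority 7); then the nucleus /u/ (sonority 8).
Onset profile 3-5-7-8 — rises to the nucleus.
Coda: /ð/ is a fricative (sonority 3), /dʒ/ is an affricate (sonority 2), /p/ is a stop (sonority 1).
Coda profile 8-3-2-1 — falls from the nucleus.

yes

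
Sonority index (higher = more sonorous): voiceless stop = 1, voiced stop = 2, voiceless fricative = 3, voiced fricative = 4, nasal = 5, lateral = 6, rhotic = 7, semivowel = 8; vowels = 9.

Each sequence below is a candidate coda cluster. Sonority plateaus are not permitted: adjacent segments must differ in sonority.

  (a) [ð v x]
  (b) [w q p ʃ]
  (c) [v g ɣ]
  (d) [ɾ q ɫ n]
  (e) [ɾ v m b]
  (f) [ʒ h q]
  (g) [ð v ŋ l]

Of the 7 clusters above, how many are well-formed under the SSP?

(a) [ð v x]: profile 4-4-3 — violates.
(b) [w q p ʃ]: profile 8-1-1-3 — violates.
(c) [v g ɣ]: profile 4-2-4 — violates.
(d) [ɾ q ɫ n]: profile 7-1-6-5 — violates.
(e) [ɾ v m b]: profile 7-4-5-2 — violates.
(f) [ʒ h q]: profile 4-3-1 — obeys.
(g) [ð v ŋ l]: profile 4-4-5-6 — violates.

1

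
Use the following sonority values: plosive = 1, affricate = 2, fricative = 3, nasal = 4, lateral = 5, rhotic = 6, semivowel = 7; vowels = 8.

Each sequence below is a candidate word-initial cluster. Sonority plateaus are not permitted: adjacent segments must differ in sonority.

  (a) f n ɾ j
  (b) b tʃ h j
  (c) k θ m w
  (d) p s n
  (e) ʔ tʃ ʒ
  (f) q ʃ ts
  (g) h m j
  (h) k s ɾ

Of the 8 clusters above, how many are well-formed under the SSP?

(a) 3-4-6-7 → obeys
(b) 1-2-3-7 → obeys
(c) 1-3-4-7 → obeys
(d) 1-3-4 → obeys
(e) 1-2-3 → obeys
(f) 1-3-2 → violates
(g) 3-4-7 → obeys
(h) 1-3-6 → obeys

7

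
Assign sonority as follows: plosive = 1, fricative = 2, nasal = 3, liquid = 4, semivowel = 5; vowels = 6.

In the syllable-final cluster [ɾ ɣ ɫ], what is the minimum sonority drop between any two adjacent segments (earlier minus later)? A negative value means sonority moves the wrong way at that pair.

-2

/ɾ/ — liquid, sonority 4.
/ɣ/ — fricative, sonority 2.
/ɫ/ — liquid, sonority 4.
/ɾ/→/ɣ/: change +2.
/ɣ/→/ɫ/: change -2.
Minimum = -2.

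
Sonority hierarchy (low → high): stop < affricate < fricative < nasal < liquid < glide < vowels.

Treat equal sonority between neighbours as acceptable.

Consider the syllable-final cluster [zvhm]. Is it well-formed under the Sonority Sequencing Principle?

no

/z/ — fricative, sonority 3.
/v/ — fricative, sonority 3.
/h/ — fricative, sonority 3.
/m/ — nasal, sonority 4.
The profile is 3-3-3-4. Between /h/ (3) and /m/ (4) sonority does not fall, so the cluster violates the SSP.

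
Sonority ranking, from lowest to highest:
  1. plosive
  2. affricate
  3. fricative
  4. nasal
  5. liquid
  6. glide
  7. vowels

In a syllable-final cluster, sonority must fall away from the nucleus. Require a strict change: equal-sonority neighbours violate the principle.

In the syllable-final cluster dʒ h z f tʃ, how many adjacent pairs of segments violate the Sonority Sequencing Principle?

/dʒ/ is an affricate (sonority 2).
/h/ is a fricative (sonority 3).
/z/ is a fricative (sonority 3).
/f/ is a fricative (sonority 3).
/tʃ/ is an affricate (sonority 2).
/dʒ/→/h/: 2→3 (does not fall) — violation.
/h/→/z/: 3→3 (plateau) — violation.
/z/→/f/: 3→3 (plateau) — violation.
/f/→/tʃ/: 3→2 (falls) — ok.

3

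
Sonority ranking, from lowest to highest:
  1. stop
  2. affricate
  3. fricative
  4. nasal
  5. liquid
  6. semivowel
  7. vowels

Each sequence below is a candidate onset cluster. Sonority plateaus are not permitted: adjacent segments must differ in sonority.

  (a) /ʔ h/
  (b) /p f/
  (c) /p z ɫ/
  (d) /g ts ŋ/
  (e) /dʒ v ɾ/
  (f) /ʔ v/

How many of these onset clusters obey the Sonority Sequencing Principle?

(a) /ʔ h/: profile 1-3 — obeys.
(b) /p f/: profile 1-3 — obeys.
(c) /p z ɫ/: profile 1-3-5 — obeys.
(d) /g ts ŋ/: profile 1-2-4 — obeys.
(e) /dʒ v ɾ/: profile 2-3-5 — obeys.
(f) /ʔ v/: profile 1-3 — obeys.

6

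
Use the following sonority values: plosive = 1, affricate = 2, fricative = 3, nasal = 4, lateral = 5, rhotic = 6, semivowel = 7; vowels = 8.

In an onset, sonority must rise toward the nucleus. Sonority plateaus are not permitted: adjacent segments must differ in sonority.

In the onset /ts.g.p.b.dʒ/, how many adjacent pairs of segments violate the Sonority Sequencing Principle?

/ts/ — affricate, sonority 2.
/g/ — plosive, sonority 1.
/p/ — plosive, sonority 1.
/b/ — plosive, sonority 1.
/dʒ/ — affricate, sonority 2.
/ts/→/g/: 2→1 (does not rise) — violation.
/g/→/p/: 1→1 (plateau) — violation.
/p/→/b/: 1→1 (plateau) — violation.
/b/→/dʒ/: 1→2 (rises) — ok.

3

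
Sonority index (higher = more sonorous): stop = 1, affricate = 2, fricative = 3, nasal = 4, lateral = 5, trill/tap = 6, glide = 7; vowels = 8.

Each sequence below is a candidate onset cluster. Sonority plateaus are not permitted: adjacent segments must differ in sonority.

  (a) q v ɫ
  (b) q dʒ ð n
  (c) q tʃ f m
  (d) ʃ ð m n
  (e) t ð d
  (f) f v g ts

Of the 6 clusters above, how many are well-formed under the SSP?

3

(a) sonority 1-3-5: well-formed.
(b) sonority 1-2-3-4: well-formed.
(c) sonority 1-2-3-4: well-formed.
(d) sonority 3-3-4-4: ill-formed.
(e) sonority 1-3-1: ill-formed.
(f) sonority 3-3-1-2: ill-formed.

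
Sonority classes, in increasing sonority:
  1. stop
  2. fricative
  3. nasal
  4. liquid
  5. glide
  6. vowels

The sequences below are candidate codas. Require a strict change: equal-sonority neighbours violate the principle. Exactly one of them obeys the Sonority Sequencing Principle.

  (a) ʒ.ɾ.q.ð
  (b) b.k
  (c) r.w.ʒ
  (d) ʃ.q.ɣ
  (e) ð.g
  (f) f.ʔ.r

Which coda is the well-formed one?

e

(a) sonority 2-4-1-2: ill-formed.
(b) sonority 1-1: ill-formed.
(c) sonority 4-5-2: ill-formed.
(d) sonority 2-1-2: ill-formed.
(e) sonority 2-1: well-formed.
(f) sonority 2-1-4: ill-formed.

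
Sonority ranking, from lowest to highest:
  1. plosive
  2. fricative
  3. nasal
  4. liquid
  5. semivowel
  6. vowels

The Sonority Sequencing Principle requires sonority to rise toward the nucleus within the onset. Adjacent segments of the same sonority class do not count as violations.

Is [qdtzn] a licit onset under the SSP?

yes

/q/ is a plosive (sonority 1).
/d/ is a plosive (sonority 1).
/t/ is a plosive (sonority 1).
/z/ is a fricative (sonority 2).
/n/ is a nasal (sonority 3).
The profile 1-1-1-2-3 is non-decreasing (plateaus allowed), so the onset satisfies the SSP.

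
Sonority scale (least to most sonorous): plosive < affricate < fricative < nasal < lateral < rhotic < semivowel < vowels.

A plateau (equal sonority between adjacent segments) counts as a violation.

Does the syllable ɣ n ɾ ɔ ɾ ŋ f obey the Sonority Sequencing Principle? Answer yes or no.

Onset: /ɣ/ is a fricative (sonority 3), /n/ is a nasal (sonority 4), /ɾ/ is a rhotic (sonority 6); then the nucleus /ɔ/ (sonority 8).
Onset profile 3-4-6-8 — rises to the nucleus.
Coda: /ɾ/ is a rhotic (sonority 6), /ŋ/ is a nasal (sonority 4), /f/ is a fricative (sonority 3).
Coda profile 8-6-4-3 — falls from the nucleus.

yes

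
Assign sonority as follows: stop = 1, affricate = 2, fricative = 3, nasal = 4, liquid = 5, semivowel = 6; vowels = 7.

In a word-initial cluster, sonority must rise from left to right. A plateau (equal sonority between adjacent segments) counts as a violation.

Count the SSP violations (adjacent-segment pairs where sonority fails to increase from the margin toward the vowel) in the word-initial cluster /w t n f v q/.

/w/ is a semivowel (sonority 6).
/t/ is a stop (sonority 1).
/n/ is a nasal (sonority 4).
/f/ is a fricative (sonority 3).
/v/ is a fricative (sonority 3).
/q/ is a stop (sonority 1).
/w/→/t/: 6→1 (does not rise) — violation.
/t/→/n/: 1→4 (rises) — ok.
/n/→/f/: 4→3 (does not rise) — violation.
/f/→/v/: 3→3 (plateau) — violation.
/v/→/q/: 3→1 (does not rise) — violation.

4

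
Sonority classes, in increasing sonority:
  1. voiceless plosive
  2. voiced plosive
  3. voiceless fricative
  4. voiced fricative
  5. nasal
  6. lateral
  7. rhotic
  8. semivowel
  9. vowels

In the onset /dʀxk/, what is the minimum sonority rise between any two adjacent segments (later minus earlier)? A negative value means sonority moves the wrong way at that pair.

/d/ — voiced plosive, sonority 2.
/ʀ/ — rhotic, sonority 7.
/x/ — voiceless fricative, sonority 3.
/k/ — voiceless plosive, sonority 1.
/d/→/ʀ/: change +5.
/ʀ/→/x/: change -4.
/x/→/k/: change -2.
Minimum = -4.

-4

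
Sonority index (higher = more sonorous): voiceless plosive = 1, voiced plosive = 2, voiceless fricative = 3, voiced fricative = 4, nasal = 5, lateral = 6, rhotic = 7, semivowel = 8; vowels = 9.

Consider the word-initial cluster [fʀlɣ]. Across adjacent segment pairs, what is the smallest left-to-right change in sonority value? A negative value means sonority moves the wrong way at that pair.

/f/: voiceless fricative = 3.
/ʀ/: rhotic = 7.
/l/: lateral = 6.
/ɣ/: voiced fricative = 4.
/f/→/ʀ/: change +4.
/ʀ/→/l/: change -1.
/l/→/ɣ/: change -2.
Minimum = -2.

-2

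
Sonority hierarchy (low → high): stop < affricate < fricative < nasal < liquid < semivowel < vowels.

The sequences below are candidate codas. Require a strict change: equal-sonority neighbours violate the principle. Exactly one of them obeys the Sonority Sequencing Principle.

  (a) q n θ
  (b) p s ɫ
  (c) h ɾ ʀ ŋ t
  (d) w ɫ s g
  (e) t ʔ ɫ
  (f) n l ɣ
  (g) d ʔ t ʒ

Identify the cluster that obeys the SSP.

(a) q n θ: profile 1-4-3 — violates.
(b) p s ɫ: profile 1-3-5 — violates.
(c) h ɾ ʀ ŋ t: profile 3-5-5-4-1 — violates.
(d) w ɫ s g: profile 6-5-3-1 — obeys.
(e) t ʔ ɫ: profile 1-1-5 — violates.
(f) n l ɣ: profile 4-5-3 — violates.
(g) d ʔ t ʒ: profile 1-1-1-3 — violates.

d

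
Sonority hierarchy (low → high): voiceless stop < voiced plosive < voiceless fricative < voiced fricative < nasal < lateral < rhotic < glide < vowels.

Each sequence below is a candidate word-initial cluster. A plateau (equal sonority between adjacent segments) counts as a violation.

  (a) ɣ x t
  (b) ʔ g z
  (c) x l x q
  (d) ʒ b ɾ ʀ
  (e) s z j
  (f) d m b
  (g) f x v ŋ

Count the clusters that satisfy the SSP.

2

(a) sonority 4-3-1: ill-formed.
(b) sonority 1-2-4: well-formed.
(c) sonority 3-6-3-1: ill-formed.
(d) sonority 4-2-7-7: ill-formed.
(e) sonority 3-4-8: well-formed.
(f) sonority 2-5-2: ill-formed.
(g) sonority 3-3-4-5: ill-formed.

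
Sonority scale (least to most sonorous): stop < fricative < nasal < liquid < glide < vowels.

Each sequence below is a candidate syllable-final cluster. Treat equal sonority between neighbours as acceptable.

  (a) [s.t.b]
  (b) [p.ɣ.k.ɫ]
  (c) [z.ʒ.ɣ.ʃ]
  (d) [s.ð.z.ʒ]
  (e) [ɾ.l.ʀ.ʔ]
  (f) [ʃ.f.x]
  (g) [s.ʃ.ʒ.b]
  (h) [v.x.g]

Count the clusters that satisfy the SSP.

(a) sonority 2-1-1: well-formed.
(b) sonority 1-2-1-4: ill-formed.
(c) sonority 2-2-2-2: well-formed.
(d) sonority 2-2-2-2: well-formed.
(e) sonority 4-4-4-1: well-formed.
(f) sonority 2-2-2: well-formed.
(g) sonority 2-2-2-1: well-formed.
(h) sonority 2-2-1: well-formed.

7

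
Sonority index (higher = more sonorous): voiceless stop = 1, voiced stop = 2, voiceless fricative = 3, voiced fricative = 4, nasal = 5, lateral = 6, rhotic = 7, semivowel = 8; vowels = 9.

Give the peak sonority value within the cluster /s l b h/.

6

/s/: voiceless fricative = 3.
/l/: lateral = 6.
/b/: voiced stop = 2.
/h/: voiceless fricative = 3.
The maximum is 6.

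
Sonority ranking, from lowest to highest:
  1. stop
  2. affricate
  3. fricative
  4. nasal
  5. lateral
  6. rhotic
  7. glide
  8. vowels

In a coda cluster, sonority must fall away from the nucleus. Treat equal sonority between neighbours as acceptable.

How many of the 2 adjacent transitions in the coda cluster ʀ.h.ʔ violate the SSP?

0

/ʀ/ is a rhotic (sonority 6).
/h/ is a fricative (sonority 3).
/ʔ/ is a stop (sonority 1).
/ʀ/→/h/: 6→3 (falls) — ok.
/h/→/ʔ/: 3→1 (falls) — ok.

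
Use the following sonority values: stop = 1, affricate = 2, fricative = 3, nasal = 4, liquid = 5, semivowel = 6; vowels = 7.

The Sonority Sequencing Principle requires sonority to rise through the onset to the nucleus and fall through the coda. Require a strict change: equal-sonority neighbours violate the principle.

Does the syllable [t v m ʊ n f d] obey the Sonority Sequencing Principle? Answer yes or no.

yes

Onset: /t/ is a stop (sonority 1), /v/ is a fricative (sonority 3), /m/ is a nasal (sonority 4); then the nucleus /ʊ/ (sonority 7).
Onset profile 1-3-4-7 — rises to the nucleus.
Coda: /n/ is a nasal (sonority 4), /f/ is a fricative (sonority 3), /d/ is a stop (sonority 1).
Coda profile 7-4-3-1 — falls from the nucleus.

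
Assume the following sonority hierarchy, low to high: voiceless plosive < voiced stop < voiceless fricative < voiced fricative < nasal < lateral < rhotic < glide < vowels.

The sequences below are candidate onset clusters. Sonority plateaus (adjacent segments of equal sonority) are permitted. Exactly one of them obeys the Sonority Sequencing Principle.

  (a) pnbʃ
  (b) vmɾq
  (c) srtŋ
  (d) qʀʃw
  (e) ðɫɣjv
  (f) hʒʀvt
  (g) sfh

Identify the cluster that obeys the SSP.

g

(a) 1-5-2-3 → violates
(b) 4-5-7-1 → violates
(c) 3-7-1-5 → violates
(d) 1-7-3-8 → violates
(e) 4-6-4-8-4 → violates
(f) 3-4-7-4-1 → violates
(g) 3-3-3 → obeys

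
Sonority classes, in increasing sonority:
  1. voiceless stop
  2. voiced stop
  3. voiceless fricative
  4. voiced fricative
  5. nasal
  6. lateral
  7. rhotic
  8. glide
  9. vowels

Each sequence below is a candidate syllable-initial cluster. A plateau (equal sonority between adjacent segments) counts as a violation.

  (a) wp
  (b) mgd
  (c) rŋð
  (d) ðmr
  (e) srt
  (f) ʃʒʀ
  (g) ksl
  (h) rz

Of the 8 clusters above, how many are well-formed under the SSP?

(a) 8-1 → violates
(b) 5-2-2 → violates
(c) 7-5-4 → violates
(d) 4-5-7 → obeys
(e) 3-7-1 → violates
(f) 3-4-7 → obeys
(g) 1-3-6 → obeys
(h) 7-4 → violates

3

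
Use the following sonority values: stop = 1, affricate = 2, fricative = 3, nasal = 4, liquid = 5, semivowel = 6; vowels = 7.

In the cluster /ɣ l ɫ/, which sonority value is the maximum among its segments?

5

/ɣ/ is a fricative (sonority 3).
/l/ is a liquid (sonority 5).
/ɫ/ is a liquid (sonority 5).
The maximum is 5.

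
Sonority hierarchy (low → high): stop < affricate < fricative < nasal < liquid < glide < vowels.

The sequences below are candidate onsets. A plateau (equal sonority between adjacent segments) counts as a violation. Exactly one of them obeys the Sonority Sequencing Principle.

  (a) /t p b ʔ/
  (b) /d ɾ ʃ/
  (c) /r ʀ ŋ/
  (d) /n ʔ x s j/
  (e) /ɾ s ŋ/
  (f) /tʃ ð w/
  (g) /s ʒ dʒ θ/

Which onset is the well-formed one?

(a) 1-1-1-1 → violates
(b) 1-5-3 → violates
(c) 5-5-4 → violates
(d) 4-1-3-3-6 → violates
(e) 5-3-4 → violates
(f) 2-3-6 → obeys
(g) 3-3-2-3 → violates

f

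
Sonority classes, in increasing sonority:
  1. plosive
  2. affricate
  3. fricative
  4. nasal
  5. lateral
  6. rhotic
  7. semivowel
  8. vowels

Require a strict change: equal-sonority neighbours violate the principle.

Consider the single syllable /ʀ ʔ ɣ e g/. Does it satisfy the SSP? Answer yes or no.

no

Onset: /ʀ/ is a rhotic (sonority 6), /ʔ/ is a plosive (sonority 1), /ɣ/ is a fricative (sonority 3); then the nucleus /e/ (sonority 8).
Onset profile 6-1-3-8 — does not strictly rise throughout.
Coda: /g/ is a plosive (sonority 1).
Coda profile 8-1 — falls from the nucleus.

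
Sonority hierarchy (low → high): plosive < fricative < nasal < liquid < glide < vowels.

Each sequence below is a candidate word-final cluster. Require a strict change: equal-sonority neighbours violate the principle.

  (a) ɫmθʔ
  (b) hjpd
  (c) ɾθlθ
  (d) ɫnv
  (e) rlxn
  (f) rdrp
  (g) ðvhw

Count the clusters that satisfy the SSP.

2

(a) ɫmθʔ: profile 4-3-2-1 — obeys.
(b) hjpd: profile 2-5-1-1 — violates.
(c) ɾθlθ: profile 4-2-4-2 — violates.
(d) ɫnv: profile 4-3-2 — obeys.
(e) rlxn: profile 4-4-2-3 — violates.
(f) rdrp: profile 4-1-4-1 — violates.
(g) ðvhw: profile 2-2-2-5 — violates.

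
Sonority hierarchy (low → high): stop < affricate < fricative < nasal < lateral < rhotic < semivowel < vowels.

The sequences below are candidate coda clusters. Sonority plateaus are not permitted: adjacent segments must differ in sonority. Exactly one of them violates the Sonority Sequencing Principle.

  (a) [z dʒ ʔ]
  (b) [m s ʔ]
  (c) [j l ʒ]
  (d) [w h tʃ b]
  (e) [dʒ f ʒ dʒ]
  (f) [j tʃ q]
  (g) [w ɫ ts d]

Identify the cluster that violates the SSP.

e

(a) 3-2-1 → obeys
(b) 4-3-1 → obeys
(c) 7-5-3 → obeys
(d) 7-3-2-1 → obeys
(e) 2-3-3-2 → violates
(f) 7-2-1 → obeys
(g) 7-5-2-1 → obeys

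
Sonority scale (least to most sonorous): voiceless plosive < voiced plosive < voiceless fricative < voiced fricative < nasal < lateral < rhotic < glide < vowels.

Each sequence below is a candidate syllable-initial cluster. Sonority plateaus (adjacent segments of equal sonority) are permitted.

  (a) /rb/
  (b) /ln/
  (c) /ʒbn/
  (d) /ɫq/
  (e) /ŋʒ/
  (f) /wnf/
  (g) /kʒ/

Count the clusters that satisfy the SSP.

(a) 7-2 → violates
(b) 6-5 → violates
(c) 4-2-5 → violates
(d) 6-1 → violates
(e) 5-4 → violates
(f) 8-5-3 → violates
(g) 1-4 → obeys

1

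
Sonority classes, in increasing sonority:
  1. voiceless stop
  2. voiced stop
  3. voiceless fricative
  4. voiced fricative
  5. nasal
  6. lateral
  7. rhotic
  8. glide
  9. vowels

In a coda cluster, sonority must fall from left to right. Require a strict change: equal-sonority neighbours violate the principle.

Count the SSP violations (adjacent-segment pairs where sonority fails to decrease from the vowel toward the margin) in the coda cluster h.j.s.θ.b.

2

/h/ is a voiceless fricative (sonority 3).
/j/ is a glide (sonority 8).
/s/ is a voiceless fricative (sonority 3).
/θ/ is a voiceless fricative (sonority 3).
/b/ is a voiced stop (sonority 2).
/h/→/j/: 3→8 (does not fall) — violation.
/j/→/s/: 8→3 (falls) — ok.
/s/→/θ/: 3→3 (plateau) — violation.
/θ/→/b/: 3→2 (falls) — ok.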